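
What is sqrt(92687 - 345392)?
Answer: I*sqrt(252705) ≈ 502.7*I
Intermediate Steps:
sqrt(92687 - 345392) = sqrt(-252705) = I*sqrt(252705)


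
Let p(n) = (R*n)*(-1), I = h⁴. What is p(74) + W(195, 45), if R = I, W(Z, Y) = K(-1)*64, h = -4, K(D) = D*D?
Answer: -18880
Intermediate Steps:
K(D) = D²
I = 256 (I = (-4)⁴ = 256)
W(Z, Y) = 64 (W(Z, Y) = (-1)²*64 = 1*64 = 64)
R = 256
p(n) = -256*n (p(n) = (256*n)*(-1) = -256*n)
p(74) + W(195, 45) = -256*74 + 64 = -18944 + 64 = -18880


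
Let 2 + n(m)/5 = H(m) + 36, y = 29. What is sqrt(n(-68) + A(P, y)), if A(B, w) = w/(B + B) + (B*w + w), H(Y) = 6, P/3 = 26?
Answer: 5*sqrt(606255)/78 ≈ 49.912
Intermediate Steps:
P = 78 (P = 3*26 = 78)
A(B, w) = w + B*w + w/(2*B) (A(B, w) = w/((2*B)) + (w + B*w) = (1/(2*B))*w + (w + B*w) = w/(2*B) + (w + B*w) = w + B*w + w/(2*B))
n(m) = 200 (n(m) = -10 + 5*(6 + 36) = -10 + 5*42 = -10 + 210 = 200)
sqrt(n(-68) + A(P, y)) = sqrt(200 + (29 + 78*29 + (1/2)*29/78)) = sqrt(200 + (29 + 2262 + (1/2)*29*(1/78))) = sqrt(200 + (29 + 2262 + 29/156)) = sqrt(200 + 357425/156) = sqrt(388625/156) = 5*sqrt(606255)/78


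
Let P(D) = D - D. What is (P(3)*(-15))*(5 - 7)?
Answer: 0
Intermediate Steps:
P(D) = 0
(P(3)*(-15))*(5 - 7) = (0*(-15))*(5 - 7) = 0*(-2) = 0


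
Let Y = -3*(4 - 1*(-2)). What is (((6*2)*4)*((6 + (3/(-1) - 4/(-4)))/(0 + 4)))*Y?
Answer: -864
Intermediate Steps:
Y = -18 (Y = -3*(4 + 2) = -3*6 = -18)
(((6*2)*4)*((6 + (3/(-1) - 4/(-4)))/(0 + 4)))*Y = (((6*2)*4)*((6 + (3/(-1) - 4/(-4)))/(0 + 4)))*(-18) = ((12*4)*((6 + (3*(-1) - 4*(-¼)))/4))*(-18) = (48*((6 + (-3 + 1))*(¼)))*(-18) = (48*((6 - 2)*(¼)))*(-18) = (48*(4*(¼)))*(-18) = (48*1)*(-18) = 48*(-18) = -864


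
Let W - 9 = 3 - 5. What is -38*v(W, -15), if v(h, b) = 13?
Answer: -494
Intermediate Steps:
W = 7 (W = 9 + (3 - 5) = 9 - 2 = 7)
-38*v(W, -15) = -38*13 = -494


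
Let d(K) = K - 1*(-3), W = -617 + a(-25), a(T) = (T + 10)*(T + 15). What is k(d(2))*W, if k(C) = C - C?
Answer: 0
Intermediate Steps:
a(T) = (10 + T)*(15 + T)
W = -467 (W = -617 + (150 + (-25)² + 25*(-25)) = -617 + (150 + 625 - 625) = -617 + 150 = -467)
d(K) = 3 + K (d(K) = K + 3 = 3 + K)
k(C) = 0
k(d(2))*W = 0*(-467) = 0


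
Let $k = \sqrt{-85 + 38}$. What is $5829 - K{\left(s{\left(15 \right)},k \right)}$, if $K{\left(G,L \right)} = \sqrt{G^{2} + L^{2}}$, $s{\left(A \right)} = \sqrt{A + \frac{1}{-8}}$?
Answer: $5829 - \frac{i \sqrt{514}}{4} \approx 5829.0 - 5.6679 i$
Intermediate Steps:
$k = i \sqrt{47}$ ($k = \sqrt{-47} = i \sqrt{47} \approx 6.8557 i$)
$s{\left(A \right)} = \sqrt{- \frac{1}{8} + A}$ ($s{\left(A \right)} = \sqrt{A - \frac{1}{8}} = \sqrt{- \frac{1}{8} + A}$)
$5829 - K{\left(s{\left(15 \right)},k \right)} = 5829 - \sqrt{\left(\frac{\sqrt{-2 + 16 \cdot 15}}{4}\right)^{2} + \left(i \sqrt{47}\right)^{2}} = 5829 - \sqrt{\left(\frac{\sqrt{-2 + 240}}{4}\right)^{2} - 47} = 5829 - \sqrt{\left(\frac{\sqrt{238}}{4}\right)^{2} - 47} = 5829 - \sqrt{\frac{119}{8} - 47} = 5829 - \sqrt{- \frac{257}{8}} = 5829 - \frac{i \sqrt{514}}{4}$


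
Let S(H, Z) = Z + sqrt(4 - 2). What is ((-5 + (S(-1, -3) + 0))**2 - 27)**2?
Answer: 2033 - 1248*sqrt(2) ≈ 268.06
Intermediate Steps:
S(H, Z) = Z + sqrt(2)
((-5 + (S(-1, -3) + 0))**2 - 27)**2 = ((-5 + ((-3 + sqrt(2)) + 0))**2 - 27)**2 = ((-5 + (-3 + sqrt(2)))**2 - 27)**2 = ((-8 + sqrt(2))**2 - 27)**2 = (-27 + (-8 + sqrt(2))**2)**2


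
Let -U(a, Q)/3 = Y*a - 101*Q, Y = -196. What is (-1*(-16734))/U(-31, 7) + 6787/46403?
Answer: -31770933/35591101 ≈ -0.89266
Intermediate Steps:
U(a, Q) = 303*Q + 588*a (U(a, Q) = -3*(-196*a - 101*Q) = 303*Q + 588*a)
(-1*(-16734))/U(-31, 7) + 6787/46403 = (-1*(-16734))/(303*7 + 588*(-31)) + 6787/46403 = 16734/(2121 - 18228) + 6787*(1/46403) = 16734/(-16107) + 6787/46403 = 16734*(-1/16107) + 6787/46403 = -5578/5369 + 6787/46403 = -31770933/35591101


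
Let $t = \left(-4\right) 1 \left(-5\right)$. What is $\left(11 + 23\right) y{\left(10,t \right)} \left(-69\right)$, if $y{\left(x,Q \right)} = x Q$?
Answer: $-469200$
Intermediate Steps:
$t = 20$ ($t = \left(-4\right) \left(-5\right) = 20$)
$y{\left(x,Q \right)} = Q x$
$\left(11 + 23\right) y{\left(10,t \right)} \left(-69\right) = \left(11 + 23\right) 20 \cdot 10 \left(-69\right) = 34 \cdot 200 \left(-69\right) = 6800 \left(-69\right) = -469200$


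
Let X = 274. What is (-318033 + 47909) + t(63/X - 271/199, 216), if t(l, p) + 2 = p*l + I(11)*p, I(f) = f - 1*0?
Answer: -7306333686/27263 ≈ -2.6799e+5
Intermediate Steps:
I(f) = f (I(f) = f + 0 = f)
t(l, p) = -2 + 11*p + l*p (t(l, p) = -2 + (p*l + 11*p) = -2 + (l*p + 11*p) = -2 + (11*p + l*p) = -2 + 11*p + l*p)
(-318033 + 47909) + t(63/X - 271/199, 216) = (-318033 + 47909) + (-2 + 11*216 + (63/274 - 271/199)*216) = -270124 + (-2 + 2376 + (63*(1/274) - 271*1/199)*216) = -270124 + (-2 + 2376 + (63/274 - 271/199)*216) = -270124 + (-2 + 2376 - 61717/54526*216) = -270124 + (-2 + 2376 - 6665436/27263) = -270124 + 58056926/27263 = -7306333686/27263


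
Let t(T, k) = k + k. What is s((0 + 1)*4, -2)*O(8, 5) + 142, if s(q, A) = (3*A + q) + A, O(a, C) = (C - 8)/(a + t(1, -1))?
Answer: 144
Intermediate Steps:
t(T, k) = 2*k
O(a, C) = (-8 + C)/(-2 + a) (O(a, C) = (C - 8)/(a + 2*(-1)) = (-8 + C)/(a - 2) = (-8 + C)/(-2 + a))
s(q, A) = q + 4*A (s(q, A) = (q + 3*A) + A = q + 4*A)
s((0 + 1)*4, -2)*O(8, 5) + 142 = ((0 + 1)*4 + 4*(-2))*((-8 + 5)/(-2 + 8)) + 142 = (1*4 - 8)*(-3/6) + 142 = (4 - 8)*((1/6)*(-3)) + 142 = -4*(-1/2) + 142 = 2 + 142 = 144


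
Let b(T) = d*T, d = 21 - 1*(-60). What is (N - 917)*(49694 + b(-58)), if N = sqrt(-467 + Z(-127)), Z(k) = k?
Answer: -41261332 + 134988*I*sqrt(66) ≈ -4.1261e+7 + 1.0966e+6*I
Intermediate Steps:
d = 81 (d = 21 + 60 = 81)
b(T) = 81*T
N = 3*I*sqrt(66) (N = sqrt(-467 - 127) = sqrt(-594) = 3*I*sqrt(66) ≈ 24.372*I)
(N - 917)*(49694 + b(-58)) = (3*I*sqrt(66) - 917)*(49694 + 81*(-58)) = (-917 + 3*I*sqrt(66))*(49694 - 4698) = (-917 + 3*I*sqrt(66))*44996 = -41261332 + 134988*I*sqrt(66)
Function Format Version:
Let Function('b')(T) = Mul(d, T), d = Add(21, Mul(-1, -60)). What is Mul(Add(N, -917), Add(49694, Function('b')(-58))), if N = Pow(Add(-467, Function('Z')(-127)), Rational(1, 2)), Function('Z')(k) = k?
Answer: Add(-41261332, Mul(134988, I, Pow(66, Rational(1, 2)))) ≈ Add(-4.1261e+7, Mul(1.0966e+6, I))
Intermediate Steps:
d = 81 (d = Add(21, 60) = 81)
Function('b')(T) = Mul(81, T)
N = Mul(3, I, Pow(66, Rational(1, 2))) (N = Pow(Add(-467, -127), Rational(1, 2)) = Pow(-594, Rational(1, 2)) = Mul(3, I, Pow(66, Rational(1, 2))) ≈ Mul(24.372, I))
Mul(Add(N, -917), Add(49694, Function('b')(-58))) = Mul(Add(Mul(3, I, Pow(66, Rational(1, 2))), -917), Add(49694, Mul(81, -58))) = Mul(Add(-917, Mul(3, I, Pow(66, Rational(1, 2)))), Add(49694, -4698)) = Mul(Add(-917, Mul(3, I, Pow(66, Rational(1, 2)))), 44996) = Add(-41261332, Mul(134988, I, Pow(66, Rational(1, 2))))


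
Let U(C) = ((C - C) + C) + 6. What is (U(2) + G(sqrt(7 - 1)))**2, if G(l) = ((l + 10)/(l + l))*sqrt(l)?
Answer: (96 + 6**(3/4)*(10 + sqrt(6)))**2/144 ≈ 143.45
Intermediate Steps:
G(l) = (10 + l)/(2*sqrt(l)) (G(l) = ((10 + l)/((2*l)))*sqrt(l) = ((10 + l)*(1/(2*l)))*sqrt(l) = ((10 + l)/(2*l))*sqrt(l) = (10 + l)/(2*sqrt(l)))
U(C) = 6 + C (U(C) = (0 + C) + 6 = C + 6 = 6 + C)
(U(2) + G(sqrt(7 - 1)))**2 = ((6 + 2) + (10 + sqrt(7 - 1))/(2*sqrt(sqrt(7 - 1))))**2 = (8 + (10 + sqrt(6))/(2*sqrt(sqrt(6))))**2 = (8 + (6**(3/4)/6)*(10 + sqrt(6))/2)**2 = (8 + 6**(3/4)*(10 + sqrt(6))/12)**2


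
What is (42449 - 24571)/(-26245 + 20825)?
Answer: -8939/2710 ≈ -3.2985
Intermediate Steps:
(42449 - 24571)/(-26245 + 20825) = 17878/(-5420) = 17878*(-1/5420) = -8939/2710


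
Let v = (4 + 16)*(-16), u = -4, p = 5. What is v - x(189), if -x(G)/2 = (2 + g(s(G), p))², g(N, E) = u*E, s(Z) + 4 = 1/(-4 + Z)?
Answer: 328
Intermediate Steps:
s(Z) = -4 + 1/(-4 + Z)
g(N, E) = -4*E
v = -320 (v = 20*(-16) = -320)
x(G) = -648 (x(G) = -2*(2 - 4*5)² = -2*(2 - 20)² = -2*(-18)² = -2*324 = -648)
v - x(189) = -320 - 1*(-648) = -320 + 648 = 328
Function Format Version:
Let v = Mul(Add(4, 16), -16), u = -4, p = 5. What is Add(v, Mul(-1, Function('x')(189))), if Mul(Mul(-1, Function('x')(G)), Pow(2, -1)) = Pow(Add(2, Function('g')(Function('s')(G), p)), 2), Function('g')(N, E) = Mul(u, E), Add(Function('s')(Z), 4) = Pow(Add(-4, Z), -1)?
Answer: 328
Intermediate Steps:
Function('s')(Z) = Add(-4, Pow(Add(-4, Z), -1))
Function('g')(N, E) = Mul(-4, E)
v = -320 (v = Mul(20, -16) = -320)
Function('x')(G) = -648 (Function('x')(G) = Mul(-2, Pow(Add(2, Mul(-4, 5)), 2)) = Mul(-2, Pow(Add(2, -20), 2)) = Mul(-2, Pow(-18, 2)) = Mul(-2, 324) = -648)
Add(v, Mul(-1, Function('x')(189))) = Add(-320, Mul(-1, -648)) = Add(-320, 648) = 328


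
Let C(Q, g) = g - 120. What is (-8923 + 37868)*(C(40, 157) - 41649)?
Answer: -1204459340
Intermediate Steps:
C(Q, g) = -120 + g
(-8923 + 37868)*(C(40, 157) - 41649) = (-8923 + 37868)*((-120 + 157) - 41649) = 28945*(37 - 41649) = 28945*(-41612) = -1204459340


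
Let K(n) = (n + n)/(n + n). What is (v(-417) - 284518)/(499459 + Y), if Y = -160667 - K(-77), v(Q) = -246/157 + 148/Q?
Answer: -18627234760/22180307979 ≈ -0.83981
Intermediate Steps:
K(n) = 1 (K(n) = (2*n)/((2*n)) = (2*n)*(1/(2*n)) = 1)
v(Q) = -246/157 + 148/Q (v(Q) = -246*1/157 + 148/Q = -246/157 + 148/Q)
Y = -160668 (Y = -160667 - 1*1 = -160667 - 1 = -160668)
(v(-417) - 284518)/(499459 + Y) = ((-246/157 + 148/(-417)) - 284518)/(499459 - 160668) = ((-246/157 + 148*(-1/417)) - 284518)/338791 = ((-246/157 - 148/417) - 284518)*(1/338791) = (-125818/65469 - 284518)*(1/338791) = -18627234760/65469*1/338791 = -18627234760/22180307979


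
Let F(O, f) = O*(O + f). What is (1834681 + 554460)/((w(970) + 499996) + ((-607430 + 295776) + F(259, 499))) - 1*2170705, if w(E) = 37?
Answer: -835069995064/384701 ≈ -2.1707e+6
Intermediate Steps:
(1834681 + 554460)/((w(970) + 499996) + ((-607430 + 295776) + F(259, 499))) - 1*2170705 = (1834681 + 554460)/((37 + 499996) + ((-607430 + 295776) + 259*(259 + 499))) - 1*2170705 = 2389141/(500033 + (-311654 + 259*758)) - 2170705 = 2389141/(500033 + (-311654 + 196322)) - 2170705 = 2389141/(500033 - 115332) - 2170705 = 2389141/384701 - 2170705 = -835069995064/384701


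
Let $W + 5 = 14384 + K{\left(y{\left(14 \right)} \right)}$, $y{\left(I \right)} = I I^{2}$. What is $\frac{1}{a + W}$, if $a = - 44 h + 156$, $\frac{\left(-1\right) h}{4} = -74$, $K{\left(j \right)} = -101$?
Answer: $\frac{1}{1410} \approx 0.00070922$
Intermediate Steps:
$y{\left(I \right)} = I^{3}$
$h = 296$ ($h = \left(-4\right) \left(-74\right) = 296$)
$W = 14278$ ($W = -5 + \left(14384 - 101\right) = -5 + 14283 = 14278$)
$a = -12868$ ($a = \left(-44\right) 296 + 156 = -13024 + 156 = -12868$)
$\frac{1}{a + W} = \frac{1}{-12868 + 14278} = \frac{1}{1410}$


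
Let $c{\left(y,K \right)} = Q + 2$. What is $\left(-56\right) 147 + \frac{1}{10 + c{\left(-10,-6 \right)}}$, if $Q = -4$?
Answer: $- \frac{65855}{8} \approx -8231.9$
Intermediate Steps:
$c{\left(y,K \right)} = -2$ ($c{\left(y,K \right)} = -4 + 2 = -2$)
$\left(-56\right) 147 + \frac{1}{10 + c{\left(-10,-6 \right)}} = \left(-56\right) 147 + \frac{1}{10 - 2} = -8232 + \frac{1}{8} = - \frac{65855}{8}$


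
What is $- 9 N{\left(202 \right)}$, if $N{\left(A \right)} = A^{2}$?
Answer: $-367236$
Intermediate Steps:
$- 9 N{\left(202 \right)} = - 9 \cdot 202^{2} = \left(-9\right) 40804 = -367236$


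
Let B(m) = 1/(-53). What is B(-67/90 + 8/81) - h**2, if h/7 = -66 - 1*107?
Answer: -77725614/53 ≈ -1.4665e+6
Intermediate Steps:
B(m) = -1/53
h = -1211 (h = 7*(-66 - 1*107) = 7*(-66 - 107) = 7*(-173) = -1211)
B(-67/90 + 8/81) - h**2 = -1/53 - 1*(-1211)**2 = -1/53 - 1*1466521 = -1/53 - 1466521 = -77725614/53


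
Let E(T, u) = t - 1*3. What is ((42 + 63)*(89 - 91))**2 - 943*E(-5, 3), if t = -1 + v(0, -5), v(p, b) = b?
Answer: 52587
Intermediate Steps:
t = -6 (t = -1 - 5 = -6)
E(T, u) = -9 (E(T, u) = -6 - 1*3 = -6 - 3 = -9)
((42 + 63)*(89 - 91))**2 - 943*E(-5, 3) = ((42 + 63)*(89 - 91))**2 - 943*(-9) = (105*(-2))**2 + 8487 = (-210)**2 + 8487 = 44100 + 8487 = 52587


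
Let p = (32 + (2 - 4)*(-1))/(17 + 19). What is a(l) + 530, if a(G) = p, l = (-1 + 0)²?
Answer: 9557/18 ≈ 530.94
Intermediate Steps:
l = 1 (l = (-1)² = 1)
p = 17/18 (p = (32 - 2*(-1))/36 = (32 + 2)*(1/36) = 34*(1/36) = 17/18 ≈ 0.94444)
a(G) = 17/18
a(l) + 530 = 17/18 + 530 = 9557/18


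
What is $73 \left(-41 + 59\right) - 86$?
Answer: $1228$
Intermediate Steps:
$73 \left(-41 + 59\right) - 86 = 73 \cdot 18 - 86 = 1314 - 86 = 1228$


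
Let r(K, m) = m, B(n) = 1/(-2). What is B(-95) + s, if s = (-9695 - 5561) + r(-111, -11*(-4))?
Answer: -30425/2 ≈ -15213.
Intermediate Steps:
B(n) = -½
s = -15212 (s = (-9695 - 5561) - 11*(-4) = -15256 + 44 = -15212)
B(-95) + s = -½ - 15212 = -30425/2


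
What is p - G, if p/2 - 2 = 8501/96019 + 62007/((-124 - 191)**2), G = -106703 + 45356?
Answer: 27834968753821/453689775 ≈ 61352.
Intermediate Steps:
G = -61347
p = 2462126896/453689775 (p = 4 + 2*(8501/96019 + 62007/((-124 - 191)**2)) = 4 + 2*(8501*(1/96019) + 62007/((-315)**2)) = 4 + 2*(8501/96019 + 62007/99225) = 4 + 2*(8501/96019 + 62007*(1/99225)) = 4 + 2*(8501/96019 + 20669/33075) = 4 + 2*(323683898/453689775) = 4 + 647367796/453689775 = 2462126896/453689775 ≈ 5.4269)
p - G = 2462126896/453689775 - 1*(-61347) = 2462126896/453689775 + 61347 = 27834968753821/453689775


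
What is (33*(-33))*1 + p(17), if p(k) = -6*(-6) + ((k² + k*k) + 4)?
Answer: -471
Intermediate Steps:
p(k) = 40 + 2*k² (p(k) = 36 + ((k² + k²) + 4) = 36 + (2*k² + 4) = 36 + (4 + 2*k²) = 40 + 2*k²)
(33*(-33))*1 + p(17) = (33*(-33))*1 + (40 + 2*17²) = -1089*1 + (40 + 2*289) = -1089 + (40 + 578) = -1089 + 618 = -471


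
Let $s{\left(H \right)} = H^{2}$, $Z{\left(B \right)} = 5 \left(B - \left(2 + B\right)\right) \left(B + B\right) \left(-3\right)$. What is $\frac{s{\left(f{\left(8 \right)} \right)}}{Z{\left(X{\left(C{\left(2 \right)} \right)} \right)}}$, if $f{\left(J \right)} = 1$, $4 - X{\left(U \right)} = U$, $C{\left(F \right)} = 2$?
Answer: $\frac{1}{120} \approx 0.0083333$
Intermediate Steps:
$X{\left(U \right)} = 4 - U$
$Z{\left(B \right)} = 60 B$ ($Z{\left(B \right)} = 5 \left(- 2 \cdot 2 B\right) \left(-3\right) = 5 \left(- 4 B\right) \left(-3\right) = - 20 B \left(-3\right) = 60 B$)
$\frac{s{\left(f{\left(8 \right)} \right)}}{Z{\left(X{\left(C{\left(2 \right)} \right)} \right)}} = \frac{1^{2}}{60 \left(4 - 2\right)} = 1 \frac{1}{60 \left(4 - 2\right)} = 1 \frac{1}{60 \cdot 2} = 1 \cdot \frac{1}{120} = \frac{1}{120}$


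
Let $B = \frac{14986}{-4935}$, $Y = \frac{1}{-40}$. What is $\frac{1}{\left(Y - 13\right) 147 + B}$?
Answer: $- \frac{39480}{75711257} \approx -0.00052145$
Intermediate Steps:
$Y = - \frac{1}{40} \approx -0.025$
$B = - \frac{14986}{4935}$ ($B = 14986 \left(- \frac{1}{4935}\right) = - \frac{14986}{4935} \approx -3.0367$)
$\frac{1}{\left(Y - 13\right) 147 + B} = \frac{1}{\left(- \frac{1}{40} - 13\right) 147 - \frac{14986}{4935}} = \frac{1}{\left(- \frac{521}{40}\right) 147 - \frac{14986}{4935}} = \frac{1}{- \frac{76587}{40} - \frac{14986}{4935}} = \frac{1}{- \frac{75711257}{39480}} = - \frac{39480}{75711257}$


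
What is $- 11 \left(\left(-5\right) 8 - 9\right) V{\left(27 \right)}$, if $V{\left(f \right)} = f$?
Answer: $14553$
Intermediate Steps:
$- 11 \left(\left(-5\right) 8 - 9\right) V{\left(27 \right)} = - 11 \left(\left(-5\right) 8 - 9\right) 27 = - 11 \left(-40 - 9\right) 27 = \left(-11\right) \left(-49\right) 27 = 539 \cdot 27 = 14553$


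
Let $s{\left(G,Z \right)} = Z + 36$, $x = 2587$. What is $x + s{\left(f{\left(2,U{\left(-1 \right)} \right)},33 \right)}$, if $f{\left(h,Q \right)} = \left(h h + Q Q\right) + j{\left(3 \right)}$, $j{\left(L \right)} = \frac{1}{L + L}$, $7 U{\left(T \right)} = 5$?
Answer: $2656$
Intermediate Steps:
$U{\left(T \right)} = \frac{5}{7}$ ($U{\left(T \right)} = \frac{1}{7} \cdot 5 = \frac{5}{7}$)
$j{\left(L \right)} = \frac{1}{2 L}$
$f{\left(h,Q \right)} = \frac{1}{6} + Q^{2} + h^{2}$ ($f{\left(h,Q \right)} = \left(h h + Q Q\right) + \frac{1}{2 \cdot 3} = \left(h^{2} + Q^{2}\right) + \frac{1}{2} \cdot \frac{1}{3} = \left(Q^{2} + h^{2}\right) + \frac{1}{6} = \frac{1}{6} + Q^{2} + h^{2}$)
$s{\left(G,Z \right)} = 36 + Z$
$x + s{\left(f{\left(2,U{\left(-1 \right)} \right)},33 \right)} = 2587 + \left(36 + 33\right) = 2587 + 69 = 2656$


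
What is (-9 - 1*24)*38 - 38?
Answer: -1292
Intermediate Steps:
(-9 - 1*24)*38 - 38 = (-9 - 24)*38 - 38 = -33*38 - 38 = -1254 - 38 = -1292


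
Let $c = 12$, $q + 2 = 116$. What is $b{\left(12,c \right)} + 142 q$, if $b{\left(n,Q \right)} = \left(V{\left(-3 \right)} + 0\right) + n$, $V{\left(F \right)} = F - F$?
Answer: $16200$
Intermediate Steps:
$q = 114$ ($q = -2 + 116 = 114$)
$V{\left(F \right)} = 0$
$b{\left(n,Q \right)} = n$ ($b{\left(n,Q \right)} = \left(0 + 0\right) + n = 0 + n = n$)
$b{\left(12,c \right)} + 142 q = 12 + 142 \cdot 114 = 12 + 16188 = 16200$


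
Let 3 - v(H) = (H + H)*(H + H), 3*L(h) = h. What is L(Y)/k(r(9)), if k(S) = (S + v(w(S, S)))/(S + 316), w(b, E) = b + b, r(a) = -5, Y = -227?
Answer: 70597/1206 ≈ 58.538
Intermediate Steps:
L(h) = h/3
w(b, E) = 2*b
v(H) = 3 - 4*H**2 (v(H) = 3 - (H + H)*(H + H) = 3 - 2*H*2*H = 3 - 4*H**2)
k(S) = (3 + S - 16*S**2)/(316 + S) (k(S) = (S + (3 - 4*4*S**2))/(S + 316) = (S + (3 - 16*S**2))/(316 + S) = (3 + S - 16*S**2)/(316 + S))
L(Y)/k(r(9)) = ((1/3)*(-227))/(((3 - 5 - 16*(-5)**2)/(316 - 5))) = -227*311/(3 - 5 - 16*25)/3 = -227*311/(3 - 5 - 400)/3 = -227/(3*((1/311)*(-402))) = -227/(3*(-402/311)) = -227/3*(-311/402) = 70597/1206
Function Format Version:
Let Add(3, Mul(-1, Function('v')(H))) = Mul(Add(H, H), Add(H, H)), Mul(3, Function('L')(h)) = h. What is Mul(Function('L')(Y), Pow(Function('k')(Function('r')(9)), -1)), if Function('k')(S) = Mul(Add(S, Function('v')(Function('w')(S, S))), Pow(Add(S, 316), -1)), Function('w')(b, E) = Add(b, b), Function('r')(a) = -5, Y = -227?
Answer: Rational(70597, 1206) ≈ 58.538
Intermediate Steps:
Function('L')(h) = Mul(Rational(1, 3), h)
Function('w')(b, E) = Mul(2, b)
Function('v')(H) = Add(3, Mul(-4, Pow(H, 2))) (Function('v')(H) = Add(3, Mul(-1, Mul(Add(H, H), Add(H, H)))) = Add(3, Mul(-1, Mul(Mul(2, H), Mul(2, H)))) = Add(3, Mul(-1, Mul(4, Pow(H, 2)))) = Add(3, Mul(-4, Pow(H, 2))))
Function('k')(S) = Mul(Pow(Add(316, S), -1), Add(3, S, Mul(-16, Pow(S, 2)))) (Function('k')(S) = Mul(Add(S, Add(3, Mul(-4, Pow(Mul(2, S), 2)))), Pow(Add(S, 316), -1)) = Mul(Add(S, Add(3, Mul(-4, Mul(4, Pow(S, 2))))), Pow(Add(316, S), -1)) = Mul(Add(S, Add(3, Mul(-16, Pow(S, 2)))), Pow(Add(316, S), -1)) = Mul(Add(3, S, Mul(-16, Pow(S, 2))), Pow(Add(316, S), -1)) = Mul(Pow(Add(316, S), -1), Add(3, S, Mul(-16, Pow(S, 2)))))
Mul(Function('L')(Y), Pow(Function('k')(Function('r')(9)), -1)) = Mul(Mul(Rational(1, 3), -227), Pow(Mul(Pow(Add(316, -5), -1), Add(3, -5, Mul(-16, Pow(-5, 2)))), -1)) = Mul(Rational(-227, 3), Pow(Mul(Pow(311, -1), Add(3, -5, Mul(-16, 25))), -1)) = Mul(Rational(-227, 3), Pow(Mul(Rational(1, 311), Add(3, -5, -400)), -1)) = Mul(Rational(-227, 3), Pow(Mul(Rational(1, 311), -402), -1)) = Mul(Rational(-227, 3), Pow(Rational(-402, 311), -1)) = Mul(Rational(-227, 3), Rational(-311, 402)) = Rational(70597, 1206)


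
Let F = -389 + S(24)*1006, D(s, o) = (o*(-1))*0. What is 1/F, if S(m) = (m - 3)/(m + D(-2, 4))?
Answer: 4/1965 ≈ 0.0020356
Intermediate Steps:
D(s, o) = 0 (D(s, o) = -o*0 = 0)
S(m) = (-3 + m)/m (S(m) = (m - 3)/(m + 0) = (-3 + m)/m)
F = 1965/4 (F = -389 + ((-3 + 24)/24)*1006 = -389 + ((1/24)*21)*1006 = -389 + (7/8)*1006 = -389 + 3521/4 = 1965/4 ≈ 491.25)
1/F = 1/(1965/4) = 4/1965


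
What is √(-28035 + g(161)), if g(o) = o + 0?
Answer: I*√27874 ≈ 166.96*I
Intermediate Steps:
g(o) = o
√(-28035 + g(161)) = √(-28035 + 161) = √(-27874) = I*√27874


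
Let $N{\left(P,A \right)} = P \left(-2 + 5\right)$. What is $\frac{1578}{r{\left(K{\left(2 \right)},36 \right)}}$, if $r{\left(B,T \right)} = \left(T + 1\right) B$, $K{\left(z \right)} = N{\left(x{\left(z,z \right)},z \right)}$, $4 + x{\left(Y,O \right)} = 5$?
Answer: $\frac{526}{37} \approx 14.216$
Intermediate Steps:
$x{\left(Y,O \right)} = 1$ ($x{\left(Y,O \right)} = -4 + 5 = 1$)
$N{\left(P,A \right)} = 3 P$ ($N{\left(P,A \right)} = P 3 = 3 P$)
$K{\left(z \right)} = 3$ ($K{\left(z \right)} = 3 \cdot 1 = 3$)
$r{\left(B,T \right)} = B \left(1 + T\right)$ ($r{\left(B,T \right)} = \left(1 + T\right) B = B \left(1 + T\right)$)
$\frac{1578}{r{\left(K{\left(2 \right)},36 \right)}} = \frac{1578}{3 \left(1 + 36\right)} = \frac{1578}{3 \cdot 37} = \frac{1578}{111} = 1578 \cdot \frac{1}{111} = \frac{526}{37}$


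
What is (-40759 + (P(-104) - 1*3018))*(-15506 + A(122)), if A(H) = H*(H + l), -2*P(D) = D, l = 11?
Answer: -31482000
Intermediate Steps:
P(D) = -D/2
A(H) = H*(11 + H) (A(H) = H*(H + 11) = H*(11 + H))
(-40759 + (P(-104) - 1*3018))*(-15506 + A(122)) = (-40759 + (-1/2*(-104) - 1*3018))*(-15506 + 122*(11 + 122)) = (-40759 + (52 - 3018))*(-15506 + 122*133) = (-40759 - 2966)*(-15506 + 16226) = -43725*720 = -31482000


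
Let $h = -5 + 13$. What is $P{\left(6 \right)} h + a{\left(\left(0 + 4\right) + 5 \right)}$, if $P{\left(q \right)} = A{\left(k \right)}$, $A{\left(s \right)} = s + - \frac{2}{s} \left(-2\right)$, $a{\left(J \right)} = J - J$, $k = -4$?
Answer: $-40$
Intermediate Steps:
$a{\left(J \right)} = 0$
$A{\left(s \right)} = s + \frac{4}{s}$
$P{\left(q \right)} = -5$ ($P{\left(q \right)} = -4 + \frac{4}{-4} = -4 + 4 \left(- \frac{1}{4}\right) = -4 - 1 = -5$)
$h = 8$
$P{\left(6 \right)} h + a{\left(\left(0 + 4\right) + 5 \right)} = \left(-5\right) 8 + 0 = -40 + 0 = -40$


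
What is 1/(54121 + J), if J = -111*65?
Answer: 1/46906 ≈ 2.1319e-5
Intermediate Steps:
J = -7215
1/(54121 + J) = 1/(54121 - 7215) = 1/46906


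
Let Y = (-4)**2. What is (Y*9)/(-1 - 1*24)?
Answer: -144/25 ≈ -5.7600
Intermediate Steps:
Y = 16
(Y*9)/(-1 - 1*24) = (16*9)/(-1 - 1*24) = 144/(-1 - 24) = 144/(-25) = 144*(-1/25) = -144/25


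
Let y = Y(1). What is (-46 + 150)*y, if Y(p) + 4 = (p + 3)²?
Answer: 1248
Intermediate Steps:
Y(p) = -4 + (3 + p)² (Y(p) = -4 + (p + 3)² = -4 + (3 + p)²)
y = 12 (y = -4 + (3 + 1)² = -4 + 4² = -4 + 16 = 12)
(-46 + 150)*y = (-46 + 150)*12 = 104*12 = 1248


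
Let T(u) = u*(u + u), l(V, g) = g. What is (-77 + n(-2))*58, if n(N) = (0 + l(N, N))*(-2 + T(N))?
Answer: -5162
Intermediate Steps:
T(u) = 2*u² (T(u) = u*(2*u) = 2*u²)
n(N) = N*(-2 + 2*N²) (n(N) = (0 + N)*(-2 + 2*N²) = N*(-2 + 2*N²))
(-77 + n(-2))*58 = (-77 + 2*(-2)*(-1 + (-2)²))*58 = (-77 + 2*(-2)*(-1 + 4))*58 = (-77 + 2*(-2)*3)*58 = (-77 - 12)*58 = -89*58 = -5162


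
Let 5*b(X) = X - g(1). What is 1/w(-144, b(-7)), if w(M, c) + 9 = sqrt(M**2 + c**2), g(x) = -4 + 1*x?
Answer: 225/516391 + 20*sqrt(32401)/516391 ≈ 0.0074073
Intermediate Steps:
g(x) = -4 + x
b(X) = 3/5 + X/5 (b(X) = (X - (-4 + 1))/5 = (X - 1*(-3))/5 = (X + 3)/5 = (3 + X)/5 = 3/5 + X/5)
w(M, c) = -9 + sqrt(M**2 + c**2)
1/w(-144, b(-7)) = 1/(-9 + sqrt((-144)**2 + (3/5 + (1/5)*(-7))**2)) = 1/(-9 + sqrt(20736 + (3/5 - 7/5)**2)) = 1/(-9 + sqrt(20736 + (-4/5)**2)) = 1/(-9 + sqrt(20736 + 16/25)) = 1/(-9 + sqrt(518416/25)) = 1/(-9 + 4*sqrt(32401)/5)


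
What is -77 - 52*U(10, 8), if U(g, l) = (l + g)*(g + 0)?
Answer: -9437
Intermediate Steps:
U(g, l) = g*(g + l) (U(g, l) = (g + l)*g = g*(g + l))
-77 - 52*U(10, 8) = -77 - 520*(10 + 8) = -77 - 520*18 = -77 - 52*180 = -77 - 9360 = -9437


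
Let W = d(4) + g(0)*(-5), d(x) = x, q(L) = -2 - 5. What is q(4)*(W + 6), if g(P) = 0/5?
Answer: -70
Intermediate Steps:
q(L) = -7
g(P) = 0 (g(P) = 0*(1/5) = 0)
W = 4 (W = 4 + 0*(-5) = 4 + 0 = 4)
q(4)*(W + 6) = -7*(4 + 6) = -7*10 = -70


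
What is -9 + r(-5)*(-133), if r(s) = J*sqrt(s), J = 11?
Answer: -9 - 1463*I*sqrt(5) ≈ -9.0 - 3271.4*I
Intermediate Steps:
r(s) = 11*sqrt(s)
-9 + r(-5)*(-133) = -9 + (11*sqrt(-5))*(-133) = -9 + (11*(I*sqrt(5)))*(-133) = -9 + (11*I*sqrt(5))*(-133) = -9 - 1463*I*sqrt(5)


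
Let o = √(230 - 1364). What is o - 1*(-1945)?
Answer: 1945 + 9*I*√14 ≈ 1945.0 + 33.675*I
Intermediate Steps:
o = 9*I*√14 (o = √(-1134) = 9*I*√14 ≈ 33.675*I)
o - 1*(-1945) = 9*I*√14 - 1*(-1945) = 9*I*√14 + 1945 = 1945 + 9*I*√14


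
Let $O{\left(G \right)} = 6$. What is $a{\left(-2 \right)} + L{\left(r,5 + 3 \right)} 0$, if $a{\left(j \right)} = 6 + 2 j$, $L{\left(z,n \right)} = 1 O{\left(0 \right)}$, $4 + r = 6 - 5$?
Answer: $2$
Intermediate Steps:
$r = -3$ ($r = -4 + \left(6 - 5\right) = -4 + 1 = -3$)
$L{\left(z,n \right)} = 6$ ($L{\left(z,n \right)} = 1 \cdot 6 = 6$)
$a{\left(-2 \right)} + L{\left(r,5 + 3 \right)} 0 = \left(6 + 2 \left(-2\right)\right) + 6 \cdot 0 = \left(6 - 4\right) + 0 = 2 + 0 = 2$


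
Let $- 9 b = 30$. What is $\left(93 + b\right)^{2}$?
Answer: $\frac{72361}{9} \approx 8040.1$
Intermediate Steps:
$b = - \frac{10}{3}$ ($b = \left(- \frac{1}{9}\right) 30 = - \frac{10}{3} \approx -3.3333$)
$\left(93 + b\right)^{2} = \left(93 - \frac{10}{3}\right)^{2} = \left(\frac{269}{3}\right)^{2} = \frac{72361}{9}$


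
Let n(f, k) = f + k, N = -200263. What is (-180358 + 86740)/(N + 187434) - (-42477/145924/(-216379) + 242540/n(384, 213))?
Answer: -96481990916001913445/241829329336803948 ≈ -398.97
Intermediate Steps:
(-180358 + 86740)/(N + 187434) - (-42477/145924/(-216379) + 242540/n(384, 213)) = (-180358 + 86740)/(-200263 + 187434) - (-42477/145924/(-216379) + 242540/(384 + 213)) = -93618/(-12829) - (-42477*1/145924*(-1/216379) + 242540/597) = -93618*(-1/12829) - (-42477/145924*(-1/216379) + 242540*(1/597)) = 93618/12829 - (42477/31574889196 + 242540/597) = 93618/12829 - 1*7658173650956609/18850208850012 = 93618/12829 - 7658173650956609/18850208850012 = -96481990916001913445/241829329336803948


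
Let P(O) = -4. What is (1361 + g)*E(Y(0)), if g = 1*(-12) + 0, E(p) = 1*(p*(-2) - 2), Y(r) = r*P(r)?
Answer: -2698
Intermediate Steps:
Y(r) = -4*r (Y(r) = r*(-4) = -4*r)
E(p) = -2 - 2*p (E(p) = 1*(-2*p - 2) = 1*(-2 - 2*p) = -2 - 2*p)
g = -12 (g = -12 + 0 = -12)
(1361 + g)*E(Y(0)) = (1361 - 12)*(-2 - (-8)*0) = 1349*(-2 - 2*0) = 1349*(-2 + 0) = 1349*(-2) = -2698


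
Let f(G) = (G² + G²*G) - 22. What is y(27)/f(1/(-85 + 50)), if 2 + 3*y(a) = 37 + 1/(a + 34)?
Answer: -3815875/7192022 ≈ -0.53057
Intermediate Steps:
y(a) = 35/3 + 1/(3*(34 + a)) (y(a) = -⅔ + (37 + 1/(a + 34))/3 = -⅔ + (37 + 1/(34 + a))/3 = -⅔ + (37/3 + 1/(3*(34 + a))) = 35/3 + 1/(3*(34 + a)))
f(G) = -22 + G² + G³ (f(G) = (G² + G³) - 22 = -22 + G² + G³)
y(27)/f(1/(-85 + 50)) = ((1191 + 35*27)/(3*(34 + 27)))/(-22 + (1/(-85 + 50))² + (1/(-85 + 50))³) = ((⅓)*(1191 + 945)/61)/(-22 + (1/(-35))² + (1/(-35))³) = ((⅓)*(1/61)*2136)/(-22 + (-1/35)² + (-1/35)³) = 712/(61*(-22 + 1/1225 - 1/42875)) = 712/(61*(-943216/42875)) = (712/61)*(-42875/943216) = -3815875/7192022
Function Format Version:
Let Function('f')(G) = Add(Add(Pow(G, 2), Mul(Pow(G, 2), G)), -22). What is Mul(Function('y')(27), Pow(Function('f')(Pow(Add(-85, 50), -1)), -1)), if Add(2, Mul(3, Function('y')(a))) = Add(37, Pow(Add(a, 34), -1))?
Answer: Rational(-3815875, 7192022) ≈ -0.53057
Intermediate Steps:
Function('y')(a) = Add(Rational(35, 3), Mul(Rational(1, 3), Pow(Add(34, a), -1))) (Function('y')(a) = Add(Rational(-2, 3), Mul(Rational(1, 3), Add(37, Pow(Add(a, 34), -1)))) = Add(Rational(-2, 3), Mul(Rational(1, 3), Add(37, Pow(Add(34, a), -1)))) = Add(Rational(-2, 3), Add(Rational(37, 3), Mul(Rational(1, 3), Pow(Add(34, a), -1)))) = Add(Rational(35, 3), Mul(Rational(1, 3), Pow(Add(34, a), -1))))
Function('f')(G) = Add(-22, Pow(G, 2), Pow(G, 3)) (Function('f')(G) = Add(Add(Pow(G, 2), Pow(G, 3)), -22) = Add(-22, Pow(G, 2), Pow(G, 3)))
Mul(Function('y')(27), Pow(Function('f')(Pow(Add(-85, 50), -1)), -1)) = Mul(Mul(Rational(1, 3), Pow(Add(34, 27), -1), Add(1191, Mul(35, 27))), Pow(Add(-22, Pow(Pow(Add(-85, 50), -1), 2), Pow(Pow(Add(-85, 50), -1), 3)), -1)) = Mul(Mul(Rational(1, 3), Pow(61, -1), Add(1191, 945)), Pow(Add(-22, Pow(Pow(-35, -1), 2), Pow(Pow(-35, -1), 3)), -1)) = Mul(Mul(Rational(1, 3), Rational(1, 61), 2136), Pow(Add(-22, Pow(Rational(-1, 35), 2), Pow(Rational(-1, 35), 3)), -1)) = Mul(Rational(712, 61), Pow(Add(-22, Rational(1, 1225), Rational(-1, 42875)), -1)) = Mul(Rational(712, 61), Pow(Rational(-943216, 42875), -1)) = Mul(Rational(712, 61), Rational(-42875, 943216)) = Rational(-3815875, 7192022)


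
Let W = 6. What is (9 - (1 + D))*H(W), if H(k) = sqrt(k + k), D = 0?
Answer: 16*sqrt(3) ≈ 27.713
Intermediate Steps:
H(k) = sqrt(2)*sqrt(k) (H(k) = sqrt(2*k) = sqrt(2)*sqrt(k))
(9 - (1 + D))*H(W) = (9 - (1 + 0))*(sqrt(2)*sqrt(6)) = (9 - 1*1)*(2*sqrt(3)) = (9 - 1)*(2*sqrt(3)) = 8*(2*sqrt(3)) = 16*sqrt(3)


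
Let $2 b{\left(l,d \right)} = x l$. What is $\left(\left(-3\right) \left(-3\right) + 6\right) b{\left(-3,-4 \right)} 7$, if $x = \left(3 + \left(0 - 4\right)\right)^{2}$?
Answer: $- \frac{315}{2} \approx -157.5$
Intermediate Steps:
$x = 1$ ($x = \left(3 - 4\right)^{2} = \left(-1\right)^{2} = 1$)
$b{\left(l,d \right)} = \frac{l}{2}$ ($b{\left(l,d \right)} = \frac{1 l}{2} = \frac{l}{2}$)
$\left(\left(-3\right) \left(-3\right) + 6\right) b{\left(-3,-4 \right)} 7 = \left(\left(-3\right) \left(-3\right) + 6\right) \frac{1}{2} \left(-3\right) 7 = \left(9 + 6\right) \left(- \frac{3}{2}\right) 7 = 15 \left(- \frac{3}{2}\right) 7 = \left(- \frac{45}{2}\right) 7 = - \frac{315}{2}$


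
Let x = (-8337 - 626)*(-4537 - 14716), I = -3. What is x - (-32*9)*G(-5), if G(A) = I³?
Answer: 172556863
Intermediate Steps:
G(A) = -27 (G(A) = (-3)³ = -27)
x = 172564639 (x = -8963*(-19253) = 172564639)
x - (-32*9)*G(-5) = 172564639 - (-32*9)*(-27) = 172564639 - (-288)*(-27) = 172564639 - 1*7776 = 172564639 - 7776 = 172556863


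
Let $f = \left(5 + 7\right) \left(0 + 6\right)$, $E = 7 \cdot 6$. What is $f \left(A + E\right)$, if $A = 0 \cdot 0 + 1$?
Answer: $3096$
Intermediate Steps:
$A = 1$ ($A = 0 + 1 = 1$)
$E = 42$
$f = 72$ ($f = 12 \cdot 6 = 72$)
$f \left(A + E\right) = 72 \left(1 + 42\right) = 72 \cdot 43 = 3096$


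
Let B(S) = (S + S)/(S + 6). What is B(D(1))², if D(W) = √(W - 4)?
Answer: -12/(6 + I*√3)² ≈ -0.26035 + 0.16398*I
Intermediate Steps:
D(W) = √(-4 + W)
B(S) = 2*S/(6 + S) (B(S) = (2*S)/(6 + S) = 2*S/(6 + S))
B(D(1))² = (2*√(-4 + 1)/(6 + √(-4 + 1)))² = (2*√(-3)/(6 + √(-3)))² = (2*(I*√3)/(6 + I*√3))² = (2*I*√3/(6 + I*√3))² = -12/(6 + I*√3)²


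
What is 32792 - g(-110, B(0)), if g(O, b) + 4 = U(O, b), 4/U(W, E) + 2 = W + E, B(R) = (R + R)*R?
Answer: 918289/28 ≈ 32796.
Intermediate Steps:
B(R) = 2*R² (B(R) = (2*R)*R = 2*R²)
U(W, E) = 4/(-2 + E + W) (U(W, E) = 4/(-2 + (W + E)) = 4/(-2 + (E + W)) = 4/(-2 + E + W))
g(O, b) = -4 + 4/(-2 + O + b) (g(O, b) = -4 + 4/(-2 + b + O) = -4 + 4/(-2 + O + b))
32792 - g(-110, B(0)) = 32792 - (-4 + 4/(-2 - 110 + 2*0²)) = 32792 - (-4 + 4/(-2 - 110 + 2*0)) = 32792 - (-4 + 4/(-2 - 110 + 0)) = 32792 - (-4 + 4/(-112)) = 32792 - (-4 + 4*(-1/112)) = 32792 - (-4 - 1/28) = 32792 - 1*(-113/28) = 32792 + 113/28 = 918289/28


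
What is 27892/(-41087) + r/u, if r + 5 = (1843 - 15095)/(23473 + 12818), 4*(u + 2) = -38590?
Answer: -19518999358010/28776513429783 ≈ -0.67830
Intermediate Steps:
u = -19299/2 (u = -2 + (¼)*(-38590) = -2 - 19295/2 = -19299/2 ≈ -9649.5)
r = -194707/36291 (r = -5 + (1843 - 15095)/(23473 + 12818) = -5 - 13252/36291 = -194707/36291 ≈ -5.3652)
27892/(-41087) + r/u = 27892/(-41087) - 194707/(36291*(-19299/2)) = 27892*(-1/41087) - 194707/36291*(-2/19299) = -27892/41087 + 389414/700380009 = -19518999358010/28776513429783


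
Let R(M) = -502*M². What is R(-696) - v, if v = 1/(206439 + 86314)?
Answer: -71190747098497/292753 ≈ -2.4318e+8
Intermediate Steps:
v = 1/292753 ≈ 3.4158e-6
R(-696) - v = -502*(-696)² - 1*1/292753 = -502*484416 - 1/292753 = -243176832 - 1/292753 = -71190747098497/292753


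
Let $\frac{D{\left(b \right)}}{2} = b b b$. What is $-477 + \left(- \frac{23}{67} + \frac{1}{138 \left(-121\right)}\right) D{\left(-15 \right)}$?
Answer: $\frac{343194228}{186461} \approx 1840.6$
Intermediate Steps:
$D{\left(b \right)} = 2 b^{3}$ ($D{\left(b \right)} = 2 b b b = 2 b^{2} b = 2 b^{3}$)
$-477 + \left(- \frac{23}{67} + \frac{1}{138 \left(-121\right)}\right) D{\left(-15 \right)} = -477 + \left(- \frac{23}{67} + \frac{1}{138 \left(-121\right)}\right) 2 \left(-15\right)^{3} = -477 + \left(\left(-23\right) \frac{1}{67} + \frac{1}{138} \left(- \frac{1}{121}\right)\right) 2 \left(-3375\right) = -477 + \left(- \frac{23}{67} - \frac{1}{16698}\right) \left(-6750\right) = -477 - - \frac{432136125}{186461} = -477 + \frac{432136125}{186461} = \frac{343194228}{186461}$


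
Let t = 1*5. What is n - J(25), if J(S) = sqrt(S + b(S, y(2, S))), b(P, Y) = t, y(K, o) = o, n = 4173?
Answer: 4173 - sqrt(30) ≈ 4167.5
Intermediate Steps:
t = 5
b(P, Y) = 5
J(S) = sqrt(5 + S) (J(S) = sqrt(S + 5) = sqrt(5 + S))
n - J(25) = 4173 - sqrt(5 + 25) = 4173 - sqrt(30)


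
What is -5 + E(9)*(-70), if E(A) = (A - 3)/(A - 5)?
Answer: -110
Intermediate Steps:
E(A) = (-3 + A)/(-5 + A)
-5 + E(9)*(-70) = -5 + ((-3 + 9)/(-5 + 9))*(-70) = -5 + (6/4)*(-70) = -5 + ((1/4)*6)*(-70) = -5 + (3/2)*(-70) = -5 - 105 = -110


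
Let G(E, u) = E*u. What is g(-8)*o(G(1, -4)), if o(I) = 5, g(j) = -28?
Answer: -140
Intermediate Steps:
g(-8)*o(G(1, -4)) = -28*5 = -140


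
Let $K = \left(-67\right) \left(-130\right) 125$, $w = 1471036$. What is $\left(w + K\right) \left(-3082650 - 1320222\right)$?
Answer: $-11270410105392$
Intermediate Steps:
$K = 1088750$ ($K = 8710 \cdot 125 = 1088750$)
$\left(w + K\right) \left(-3082650 - 1320222\right) = \left(1471036 + 1088750\right) \left(-3082650 - 1320222\right) = 2559786 \left(-4402872\right) = -11270410105392$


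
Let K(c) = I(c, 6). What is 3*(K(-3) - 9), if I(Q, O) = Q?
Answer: -36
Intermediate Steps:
K(c) = c
3*(K(-3) - 9) = 3*(-3 - 9) = 3*(-12) = -36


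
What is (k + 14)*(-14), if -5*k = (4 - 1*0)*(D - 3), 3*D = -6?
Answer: -252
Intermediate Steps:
D = -2 (D = (1/3)*(-6) = -2)
k = 4 (k = -(4 - 1*0)*(-2 - 3)/5 = -(4 + 0)*(-5)/5 = -4*(-5)/5 = -1/5*(-20) = 4)
(k + 14)*(-14) = (4 + 14)*(-14) = 18*(-14) = -252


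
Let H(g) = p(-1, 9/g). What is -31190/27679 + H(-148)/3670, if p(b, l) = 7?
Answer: -114273547/101581930 ≈ -1.1249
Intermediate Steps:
H(g) = 7
-31190/27679 + H(-148)/3670 = -31190/27679 + 7/3670 = -114273547/101581930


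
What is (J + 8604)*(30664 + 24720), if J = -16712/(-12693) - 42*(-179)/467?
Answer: 2830375372069168/5927631 ≈ 4.7749e+8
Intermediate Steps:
J = 103230478/5927631 (J = -16712*(-1/12693) + 7518*(1/467) = 16712/12693 + 7518/467 = 103230478/5927631 ≈ 17.415)
(J + 8604)*(30664 + 24720) = (103230478/5927631 + 8604)*(30664 + 24720) = (51104567602/5927631)*55384 = 2830375372069168/5927631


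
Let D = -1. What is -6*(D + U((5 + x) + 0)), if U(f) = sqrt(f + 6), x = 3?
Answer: 6 - 6*sqrt(14) ≈ -16.450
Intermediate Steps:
U(f) = sqrt(6 + f)
-6*(D + U((5 + x) + 0)) = -6*(-1 + sqrt(6 + ((5 + 3) + 0))) = -6*(-1 + sqrt(6 + (8 + 0))) = -6*(-1 + sqrt(6 + 8)) = -6*(-1 + sqrt(14)) = 6 - 6*sqrt(14)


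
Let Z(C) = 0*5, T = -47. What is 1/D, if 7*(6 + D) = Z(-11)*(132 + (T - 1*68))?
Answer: -⅙ ≈ -0.16667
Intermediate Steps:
Z(C) = 0
D = -6 (D = -6 + (0*(132 + (-47 - 1*68)))/7 = -6 + (0*(132 + (-47 - 68)))/7 = -6 + (0*(132 - 115))/7 = -6 + (0*17)/7 = -6 + (⅐)*0 = -6 + 0 = -6)
1/D = 1/(-6) = -⅙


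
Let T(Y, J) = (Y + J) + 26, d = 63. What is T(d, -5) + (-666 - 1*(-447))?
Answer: -135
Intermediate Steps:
T(Y, J) = 26 + J + Y (T(Y, J) = (J + Y) + 26 = 26 + J + Y)
T(d, -5) + (-666 - 1*(-447)) = (26 - 5 + 63) + (-666 - 1*(-447)) = 84 + (-666 + 447) = 84 - 219 = -135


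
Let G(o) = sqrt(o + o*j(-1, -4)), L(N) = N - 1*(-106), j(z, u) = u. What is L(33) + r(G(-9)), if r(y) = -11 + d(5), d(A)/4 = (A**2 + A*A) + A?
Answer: 348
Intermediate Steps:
L(N) = 106 + N (L(N) = N + 106 = 106 + N)
d(A) = 4*A + 8*A**2 (d(A) = 4*((A**2 + A*A) + A) = 4*((A**2 + A**2) + A) = 4*(2*A**2 + A) = 4*(A + 2*A**2) = 4*A + 8*A**2)
G(o) = sqrt(3)*sqrt(-o) (G(o) = sqrt(o + o*(-4)) = sqrt(o - 4*o) = sqrt(-3*o) = sqrt(3)*sqrt(-o))
r(y) = 209 (r(y) = -11 + 4*5*(1 + 2*5) = -11 + 4*5*(1 + 10) = -11 + 4*5*11 = -11 + 220 = 209)
L(33) + r(G(-9)) = (106 + 33) + 209 = 139 + 209 = 348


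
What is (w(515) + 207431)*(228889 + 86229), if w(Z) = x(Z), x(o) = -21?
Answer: 65358624380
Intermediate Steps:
w(Z) = -21
(w(515) + 207431)*(228889 + 86229) = (-21 + 207431)*(228889 + 86229) = 207410*315118 = 65358624380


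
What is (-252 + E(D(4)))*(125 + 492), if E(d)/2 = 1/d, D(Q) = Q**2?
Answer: -1243255/8 ≈ -1.5541e+5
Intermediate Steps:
E(d) = 2/d
(-252 + E(D(4)))*(125 + 492) = (-252 + 2/(4**2))*(125 + 492) = (-252 + 2/16)*617 = (-252 + 2*(1/16))*617 = (-252 + 1/8)*617 = -2015/8*617 = -1243255/8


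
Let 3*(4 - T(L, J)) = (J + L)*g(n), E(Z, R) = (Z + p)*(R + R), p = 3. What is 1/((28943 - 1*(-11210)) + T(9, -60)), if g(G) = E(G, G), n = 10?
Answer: 1/44577 ≈ 2.2433e-5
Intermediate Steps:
E(Z, R) = 2*R*(3 + Z) (E(Z, R) = (Z + 3)*(R + R) = (3 + Z)*(2*R) = 2*R*(3 + Z))
g(G) = 2*G*(3 + G)
T(L, J) = 4 - 260*J/3 - 260*L/3 (T(L, J) = 4 - (J + L)*2*10*(3 + 10)/3 = 4 - (J + L)*2*10*13/3 = 4 - (J + L)*260/3 = 4 - (260*J + 260*L)/3 = 4 + (-260*J/3 - 260*L/3) = 4 - 260*J/3 - 260*L/3)
1/((28943 - 1*(-11210)) + T(9, -60)) = 1/((28943 - 1*(-11210)) + (4 - 260/3*(-60) - 260/3*9)) = 1/((28943 + 11210) + (4 + 5200 - 780)) = 1/(40153 + 4424) = 1/44577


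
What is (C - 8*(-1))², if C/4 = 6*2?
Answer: 3136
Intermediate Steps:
C = 48 (C = 4*(6*2) = 4*12 = 48)
(C - 8*(-1))² = (48 - 8*(-1))² = (48 + 8)² = 56² = 3136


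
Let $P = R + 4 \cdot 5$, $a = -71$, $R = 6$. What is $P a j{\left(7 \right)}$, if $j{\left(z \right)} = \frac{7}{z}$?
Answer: $-1846$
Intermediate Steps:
$P = 26$ ($P = 6 + 4 \cdot 5 = 6 + 20 = 26$)
$P a j{\left(7 \right)} = 26 \left(-71\right) \frac{7}{7} = - 1846 \cdot 7 \cdot \frac{1}{7} = \left(-1846\right) 1 = -1846$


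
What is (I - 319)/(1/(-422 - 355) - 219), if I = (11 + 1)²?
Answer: 135975/170164 ≈ 0.79908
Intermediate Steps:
I = 144 (I = 12² = 144)
(I - 319)/(1/(-422 - 355) - 219) = (144 - 319)/(1/(-422 - 355) - 219) = -175/(1/(-777) - 219) = -175/(-1/777 - 219) = -175/(-170164/777) = -175*(-777/170164) = 135975/170164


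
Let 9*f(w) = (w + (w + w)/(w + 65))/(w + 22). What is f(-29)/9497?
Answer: 551/10769598 ≈ 5.1163e-5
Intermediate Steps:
f(w) = (w + 2*w/(65 + w))/(9*(22 + w)) (f(w) = ((w + (w + w)/(w + 65))/(w + 22))/9 = ((w + (2*w)/(65 + w))/(22 + w))/9 = ((w + 2*w/(65 + w))/(22 + w))/9 = (w + 2*w/(65 + w))/(9*(22 + w)))
f(-29)/9497 = ((⅑)*(-29)*(67 - 29)/(1430 + (-29)² + 87*(-29)))/9497 = ((⅑)*(-29)*38/(1430 + 841 - 2523))*(1/9497) = ((⅑)*(-29)*38/(-252))*(1/9497) = ((⅑)*(-29)*(-1/252)*38)*(1/9497) = (551/1134)*(1/9497) = 551/10769598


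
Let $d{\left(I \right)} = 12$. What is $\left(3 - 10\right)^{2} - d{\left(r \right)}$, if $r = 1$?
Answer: $37$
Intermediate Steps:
$\left(3 - 10\right)^{2} - d{\left(r \right)} = \left(3 - 10\right)^{2} - 12 = \left(-7\right)^{2} - 12 = 49 - 12 = 37$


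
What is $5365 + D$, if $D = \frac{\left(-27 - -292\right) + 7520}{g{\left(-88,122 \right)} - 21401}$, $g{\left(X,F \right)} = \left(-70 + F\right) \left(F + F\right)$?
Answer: $\frac{46737460}{8713} \approx 5364.1$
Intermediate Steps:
$g{\left(X,F \right)} = 2 F \left(-70 + F\right)$ ($g{\left(X,F \right)} = \left(-70 + F\right) 2 F = 2 F \left(-70 + F\right)$)
$D = - \frac{7785}{8713}$ ($D = \frac{\left(-27 - -292\right) + 7520}{2 \cdot 122 \left(-70 + 122\right) - 21401} = \frac{\left(-27 + 292\right) + 7520}{2 \cdot 122 \cdot 52 - 21401} = \frac{265 + 7520}{12688 - 21401} = \frac{7785}{-8713} = 7785 \left(- \frac{1}{8713}\right) = - \frac{7785}{8713} \approx -0.89349$)
$5365 + D = 5365 - \frac{7785}{8713} = \frac{46737460}{8713}$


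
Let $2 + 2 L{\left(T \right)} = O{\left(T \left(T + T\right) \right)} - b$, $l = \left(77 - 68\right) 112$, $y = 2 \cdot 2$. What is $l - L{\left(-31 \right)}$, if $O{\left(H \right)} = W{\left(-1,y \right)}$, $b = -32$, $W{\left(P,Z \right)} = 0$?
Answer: $993$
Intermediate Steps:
$y = 4$
$l = 1008$ ($l = 9 \cdot 112 = 1008$)
$O{\left(H \right)} = 0$
$L{\left(T \right)} = 15$ ($L{\left(T \right)} = -1 + \frac{0 - -32}{2} = -1 + \frac{0 + 32}{2} = -1 + \frac{1}{2} \cdot 32 = -1 + 16 = 15$)
$l - L{\left(-31 \right)} = 1008 - 15 = 993$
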